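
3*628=1884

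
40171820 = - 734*( - 54730)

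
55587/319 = 174 + 81/319 = 174.25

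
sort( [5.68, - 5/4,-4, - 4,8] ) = [-4, - 4,-5/4, 5.68,8]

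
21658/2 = 10829= 10829.00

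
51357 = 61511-10154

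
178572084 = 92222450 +86349634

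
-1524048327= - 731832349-792215978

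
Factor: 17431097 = 521^1*33457^1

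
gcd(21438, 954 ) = 18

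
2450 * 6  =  14700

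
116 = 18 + 98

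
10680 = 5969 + 4711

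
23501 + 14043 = 37544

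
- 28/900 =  - 7/225 = - 0.03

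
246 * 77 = 18942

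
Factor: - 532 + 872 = 2^2*5^1*17^1 = 340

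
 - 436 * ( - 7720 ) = 3365920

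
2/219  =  2/219 = 0.01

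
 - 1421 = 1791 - 3212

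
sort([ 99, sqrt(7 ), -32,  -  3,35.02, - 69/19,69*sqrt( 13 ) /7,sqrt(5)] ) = [ - 32, - 69/19 ,- 3,sqrt( 5), sqrt( 7 ), 35.02,69*sqrt( 13)/7,99]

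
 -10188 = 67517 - 77705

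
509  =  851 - 342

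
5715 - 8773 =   -  3058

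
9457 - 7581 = 1876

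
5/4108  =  5/4108 = 0.00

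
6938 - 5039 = 1899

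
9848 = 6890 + 2958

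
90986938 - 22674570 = 68312368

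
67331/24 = 2805 + 11/24 = 2805.46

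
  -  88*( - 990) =87120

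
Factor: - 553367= - 17^1* 43^1*757^1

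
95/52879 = 95/52879 =0.00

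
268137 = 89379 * 3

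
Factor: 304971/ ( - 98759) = -3^1*59^1 * 61^( - 1)*1619^( - 1)*1723^1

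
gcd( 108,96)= 12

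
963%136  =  11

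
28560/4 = 7140= 7140.00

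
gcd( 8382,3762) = 66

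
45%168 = 45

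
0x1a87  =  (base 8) 15207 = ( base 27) 98E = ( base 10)6791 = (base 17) 1688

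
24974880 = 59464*420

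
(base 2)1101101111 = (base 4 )31233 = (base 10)879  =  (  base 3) 1012120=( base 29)119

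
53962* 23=1241126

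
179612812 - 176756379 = 2856433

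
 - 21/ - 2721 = 7/907  =  0.01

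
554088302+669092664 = 1223180966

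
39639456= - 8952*( - 4428)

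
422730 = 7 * 60390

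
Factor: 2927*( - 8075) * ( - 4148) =98040157700 = 2^2*5^2*17^2*19^1*61^1 * 2927^1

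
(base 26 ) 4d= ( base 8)165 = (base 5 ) 432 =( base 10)117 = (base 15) 7C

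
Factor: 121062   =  2^1 * 3^1*20177^1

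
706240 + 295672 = 1001912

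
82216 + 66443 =148659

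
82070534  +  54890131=136960665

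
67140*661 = 44379540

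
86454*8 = 691632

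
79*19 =1501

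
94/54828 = 47/27414=0.00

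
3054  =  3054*1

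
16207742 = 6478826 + 9728916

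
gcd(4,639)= 1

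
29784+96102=125886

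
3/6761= 3/6761=0.00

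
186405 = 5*37281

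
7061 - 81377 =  - 74316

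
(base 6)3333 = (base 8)1411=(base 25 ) 162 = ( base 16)309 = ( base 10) 777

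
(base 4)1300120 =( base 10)7192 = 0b1110000011000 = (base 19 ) 10HA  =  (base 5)212232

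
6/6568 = 3/3284 = 0.00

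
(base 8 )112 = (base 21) 3B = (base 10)74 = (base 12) 62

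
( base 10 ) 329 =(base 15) 16e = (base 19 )h6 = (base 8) 511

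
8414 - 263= 8151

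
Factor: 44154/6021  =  22/3=2^1*3^(- 1)*11^1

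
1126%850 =276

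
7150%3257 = 636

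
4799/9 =533 + 2/9 = 533.22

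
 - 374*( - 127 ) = 47498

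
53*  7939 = 420767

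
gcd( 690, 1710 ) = 30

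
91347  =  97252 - 5905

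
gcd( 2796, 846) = 6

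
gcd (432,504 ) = 72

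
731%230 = 41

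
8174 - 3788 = 4386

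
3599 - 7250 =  - 3651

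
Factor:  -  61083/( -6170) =99/10 = 2^( - 1)*3^2 * 5^(- 1)  *  11^1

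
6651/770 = 6651/770=8.64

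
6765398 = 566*11953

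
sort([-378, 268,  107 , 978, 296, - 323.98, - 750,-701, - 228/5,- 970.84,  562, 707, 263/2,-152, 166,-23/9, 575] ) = [-970.84, - 750,  -  701 , - 378,-323.98,-152, - 228/5, - 23/9,107, 263/2,166,268, 296, 562, 575, 707 , 978]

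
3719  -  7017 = -3298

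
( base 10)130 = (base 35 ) 3p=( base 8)202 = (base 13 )A0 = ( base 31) 46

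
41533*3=124599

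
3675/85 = 735/17 = 43.24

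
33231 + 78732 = 111963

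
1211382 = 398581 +812801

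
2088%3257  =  2088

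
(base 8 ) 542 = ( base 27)D3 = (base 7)1014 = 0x162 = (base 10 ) 354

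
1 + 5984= 5985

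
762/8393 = 762/8393 = 0.09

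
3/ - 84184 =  - 1 + 84181/84184 =- 0.00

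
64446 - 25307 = 39139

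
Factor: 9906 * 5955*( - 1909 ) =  - 2^1*3^2 * 5^1 * 13^1 * 23^1 * 83^1*127^1*  397^1 = - 112612349070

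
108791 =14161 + 94630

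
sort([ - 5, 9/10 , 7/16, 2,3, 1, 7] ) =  [ - 5, 7/16, 9/10, 1, 2,  3, 7] 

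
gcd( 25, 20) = 5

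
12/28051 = 12/28051 = 0.00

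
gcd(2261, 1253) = 7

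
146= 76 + 70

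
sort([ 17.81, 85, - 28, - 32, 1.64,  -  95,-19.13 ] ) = [-95, - 32,  -  28,-19.13, 1.64,17.81, 85 ] 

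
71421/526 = 71421/526= 135.78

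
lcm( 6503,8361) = 58527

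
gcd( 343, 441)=49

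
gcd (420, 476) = 28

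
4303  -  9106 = -4803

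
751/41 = 18 +13/41 = 18.32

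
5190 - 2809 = 2381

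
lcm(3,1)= 3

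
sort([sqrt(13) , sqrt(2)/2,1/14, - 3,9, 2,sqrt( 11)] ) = [- 3,1/14,sqrt(2)/2,2, sqrt( 11) , sqrt(13), 9] 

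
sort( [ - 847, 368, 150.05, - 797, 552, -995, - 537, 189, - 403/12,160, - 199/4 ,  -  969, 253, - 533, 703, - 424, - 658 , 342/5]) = [-995,-969,- 847, - 797, - 658,-537, - 533, - 424, - 199/4, - 403/12, 342/5, 150.05, 160, 189, 253, 368 , 552,703]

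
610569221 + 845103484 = 1455672705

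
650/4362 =325/2181 = 0.15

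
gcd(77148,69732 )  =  36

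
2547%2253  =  294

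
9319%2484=1867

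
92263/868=92263/868 = 106.29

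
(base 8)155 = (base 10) 109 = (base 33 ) 3a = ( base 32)3d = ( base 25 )49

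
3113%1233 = 647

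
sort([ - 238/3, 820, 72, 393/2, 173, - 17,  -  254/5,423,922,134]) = [-238/3, - 254/5, - 17,72 , 134,173, 393/2,423,820,922]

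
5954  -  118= 5836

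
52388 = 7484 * 7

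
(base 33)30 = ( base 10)99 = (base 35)2T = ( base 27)3i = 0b1100011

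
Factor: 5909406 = 2^1 * 3^1*31^1*31771^1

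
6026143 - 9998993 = -3972850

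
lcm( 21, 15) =105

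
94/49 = 94/49 =1.92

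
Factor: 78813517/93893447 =78813517^1*93893447^( - 1)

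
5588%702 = 674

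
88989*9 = 800901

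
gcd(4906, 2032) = 2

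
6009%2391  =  1227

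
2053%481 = 129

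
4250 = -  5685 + 9935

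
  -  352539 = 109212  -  461751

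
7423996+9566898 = 16990894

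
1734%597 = 540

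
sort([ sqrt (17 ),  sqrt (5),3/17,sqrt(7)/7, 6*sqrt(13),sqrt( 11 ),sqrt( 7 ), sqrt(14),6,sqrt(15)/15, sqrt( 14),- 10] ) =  [ - 10,3/17, sqrt(15)/15,sqrt( 7)/7,  sqrt(5 ),sqrt( 7 ),  sqrt(11),sqrt(14), sqrt( 14),sqrt (17),  6,6*sqrt( 13)]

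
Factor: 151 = 151^1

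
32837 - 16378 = 16459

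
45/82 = 45/82=0.55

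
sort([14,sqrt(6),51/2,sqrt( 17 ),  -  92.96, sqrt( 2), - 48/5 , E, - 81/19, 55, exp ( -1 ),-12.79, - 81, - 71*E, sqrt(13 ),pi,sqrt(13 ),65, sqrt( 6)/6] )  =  [ - 71*E, - 92.96, -81, - 12.79, - 48/5, - 81/19,exp( - 1), sqrt( 6 ) /6,  sqrt( 2), sqrt( 6),E, pi,sqrt(13 ),sqrt( 13),sqrt (17),14,51/2,55,65]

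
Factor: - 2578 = -2^1 * 1289^1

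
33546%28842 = 4704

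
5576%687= 80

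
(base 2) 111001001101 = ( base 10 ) 3661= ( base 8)7115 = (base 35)2YL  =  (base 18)B57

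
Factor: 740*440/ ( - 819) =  - 2^5*3^(-2 )*5^2*7^ ( - 1 )*11^1*13^( - 1 )*37^1 = - 325600/819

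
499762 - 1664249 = - 1164487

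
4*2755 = 11020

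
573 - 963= - 390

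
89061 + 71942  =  161003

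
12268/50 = 6134/25 = 245.36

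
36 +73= 109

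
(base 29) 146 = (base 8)1703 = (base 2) 1111000011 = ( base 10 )963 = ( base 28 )16B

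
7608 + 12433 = 20041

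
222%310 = 222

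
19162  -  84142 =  - 64980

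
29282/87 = 29282/87=336.57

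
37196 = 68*547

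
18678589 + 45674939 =64353528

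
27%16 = 11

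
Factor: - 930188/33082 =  - 478/17 = - 2^1 * 17^(  -  1)*239^1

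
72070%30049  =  11972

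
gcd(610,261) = 1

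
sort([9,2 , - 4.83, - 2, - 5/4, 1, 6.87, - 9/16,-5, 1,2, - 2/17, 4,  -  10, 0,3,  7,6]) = [ - 10, - 5, - 4.83, - 2, - 5/4, - 9/16, - 2/17, 0, 1, 1,2,2, 3,4,6, 6.87,7, 9]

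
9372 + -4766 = 4606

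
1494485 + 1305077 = 2799562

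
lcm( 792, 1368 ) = 15048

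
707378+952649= 1660027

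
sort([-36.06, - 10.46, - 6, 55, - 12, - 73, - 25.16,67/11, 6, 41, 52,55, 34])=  [-73,  -  36.06, - 25.16, - 12, - 10.46,-6,6,67/11,  34, 41, 52, 55, 55] 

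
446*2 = 892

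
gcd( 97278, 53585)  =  1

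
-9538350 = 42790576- 52328926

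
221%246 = 221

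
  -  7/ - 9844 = 7/9844  =  0.00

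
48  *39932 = 1916736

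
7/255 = 7/255 = 0.03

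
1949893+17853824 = 19803717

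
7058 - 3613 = 3445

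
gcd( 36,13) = 1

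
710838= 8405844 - 7695006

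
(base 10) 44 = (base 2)101100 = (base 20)24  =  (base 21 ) 22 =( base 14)32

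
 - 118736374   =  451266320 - 570002694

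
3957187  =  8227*481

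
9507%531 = 480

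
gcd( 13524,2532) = 12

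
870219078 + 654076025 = 1524295103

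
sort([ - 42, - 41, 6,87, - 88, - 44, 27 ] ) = [ - 88, - 44, - 42,-41, 6,27,87] 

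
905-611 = 294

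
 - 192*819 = - 157248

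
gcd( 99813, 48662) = 1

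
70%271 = 70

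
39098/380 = 19549/190 = 102.89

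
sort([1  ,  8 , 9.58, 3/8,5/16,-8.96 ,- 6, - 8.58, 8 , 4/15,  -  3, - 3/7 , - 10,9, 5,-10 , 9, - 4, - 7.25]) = [ - 10, - 10, - 8.96, - 8.58, - 7.25,-6, - 4 , - 3, - 3/7,4/15, 5/16,3/8 , 1 , 5,8 , 8,9, 9, 9.58 ]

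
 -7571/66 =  - 115 + 19/66 = - 114.71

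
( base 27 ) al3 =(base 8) 17264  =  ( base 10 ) 7860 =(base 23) ejh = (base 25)CEA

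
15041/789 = 19  +  50/789 = 19.06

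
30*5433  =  162990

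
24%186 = 24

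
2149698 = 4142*519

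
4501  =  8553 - 4052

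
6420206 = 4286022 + 2134184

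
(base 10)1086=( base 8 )2076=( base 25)1ib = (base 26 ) 1fk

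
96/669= 32/223  =  0.14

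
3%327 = 3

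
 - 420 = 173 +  - 593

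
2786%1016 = 754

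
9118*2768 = 25238624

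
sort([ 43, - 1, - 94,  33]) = [  -  94, - 1, 33,43 ] 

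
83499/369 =226 + 35/123= 226.28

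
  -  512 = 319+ - 831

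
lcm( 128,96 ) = 384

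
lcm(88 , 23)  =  2024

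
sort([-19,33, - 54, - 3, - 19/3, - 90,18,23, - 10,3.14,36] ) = [ - 90 ,- 54 , - 19, - 10, - 19/3, - 3, 3.14, 18,23, 33, 36]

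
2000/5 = 400= 400.00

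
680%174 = 158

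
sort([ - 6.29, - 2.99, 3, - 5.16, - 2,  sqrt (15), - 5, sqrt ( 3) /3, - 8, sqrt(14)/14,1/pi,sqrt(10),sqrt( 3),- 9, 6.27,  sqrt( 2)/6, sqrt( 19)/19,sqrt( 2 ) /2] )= [ - 9, -8, - 6.29, - 5.16,-5,  -  2.99,-2,sqrt(19)/19,sqrt(2)/6, sqrt( 14)/14, 1/pi,sqrt(3) /3, sqrt( 2) /2, sqrt(3), 3,sqrt (10), sqrt( 15 ),  6.27]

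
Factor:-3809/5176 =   -  2^( - 3 )*13^1*293^1*647^( - 1) 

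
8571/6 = 2857/2 = 1428.50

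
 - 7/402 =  - 1 + 395/402 = - 0.02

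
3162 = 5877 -2715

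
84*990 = 83160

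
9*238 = 2142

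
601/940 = 601/940 = 0.64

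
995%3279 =995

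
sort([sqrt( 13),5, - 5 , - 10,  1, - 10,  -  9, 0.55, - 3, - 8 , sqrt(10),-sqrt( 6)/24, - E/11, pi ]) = [ - 10, - 10,-9, - 8,-5, - 3, - E/11, - sqrt( 6 )/24, 0.55, 1,pi,sqrt( 10 ),sqrt(13),  5]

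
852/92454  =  142/15409 = 0.01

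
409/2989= 409/2989 = 0.14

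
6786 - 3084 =3702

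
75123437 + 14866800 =89990237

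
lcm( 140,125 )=3500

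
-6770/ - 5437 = 6770/5437 = 1.25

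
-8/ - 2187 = 8/2187 =0.00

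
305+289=594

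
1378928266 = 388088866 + 990839400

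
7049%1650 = 449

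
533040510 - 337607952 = 195432558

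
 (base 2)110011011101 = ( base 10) 3293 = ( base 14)12b3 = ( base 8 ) 6335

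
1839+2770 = 4609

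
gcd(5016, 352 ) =88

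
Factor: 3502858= 2^1*647^1*2707^1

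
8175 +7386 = 15561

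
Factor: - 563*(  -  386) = 2^1*193^1 * 563^1 = 217318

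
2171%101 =50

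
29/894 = 29/894 = 0.03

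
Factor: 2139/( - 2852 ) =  - 3/4   =  - 2^( - 2) * 3^1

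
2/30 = 1/15 = 0.07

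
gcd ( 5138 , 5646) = 2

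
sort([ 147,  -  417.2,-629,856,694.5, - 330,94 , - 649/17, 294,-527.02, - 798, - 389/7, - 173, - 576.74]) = [ - 798, -629,-576.74, - 527.02, - 417.2, - 330,-173,-389/7,-649/17,94,147,294,694.5,  856] 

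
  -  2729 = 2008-4737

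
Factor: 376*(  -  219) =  - 82344 = -2^3 * 3^1*47^1 * 73^1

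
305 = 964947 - 964642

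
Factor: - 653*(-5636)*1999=7356935692= 2^2*653^1 * 1409^1 * 1999^1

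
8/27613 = 8/27613 = 0.00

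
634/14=317/7=   45.29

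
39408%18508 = 2392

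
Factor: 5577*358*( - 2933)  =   - 2^1*3^1*7^1  *  11^1*13^2 * 179^1*419^1 = - 5855928078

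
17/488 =17/488 =0.03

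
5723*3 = 17169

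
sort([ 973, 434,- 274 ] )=[  -  274, 434, 973]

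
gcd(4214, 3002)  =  2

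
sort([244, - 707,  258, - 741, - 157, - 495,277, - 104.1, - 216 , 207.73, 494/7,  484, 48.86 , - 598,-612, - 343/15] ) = [-741, - 707, - 612, - 598,  -  495, - 216, - 157, - 104.1, - 343/15,  48.86, 494/7, 207.73, 244, 258,277 , 484 ]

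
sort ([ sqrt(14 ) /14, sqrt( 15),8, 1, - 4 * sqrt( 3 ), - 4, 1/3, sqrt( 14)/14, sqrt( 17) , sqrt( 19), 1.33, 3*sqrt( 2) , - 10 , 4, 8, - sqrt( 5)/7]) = [ - 10,-4*sqrt ( 3), - 4,  -  sqrt( 5)/7,sqrt( 14 ) /14,sqrt(14) /14, 1/3,1, 1.33, sqrt( 15),4, sqrt( 17) , 3*sqrt( 2), sqrt( 19),  8, 8 ]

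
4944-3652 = 1292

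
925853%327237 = 271379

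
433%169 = 95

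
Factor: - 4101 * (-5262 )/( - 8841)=  -  2^1 * 3^1*7^( - 1)*421^ ( - 1 )*877^1 * 1367^1 =- 7193154/2947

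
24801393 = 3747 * 6619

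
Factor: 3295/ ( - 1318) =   -  5/2 = - 2^(- 1)*5^1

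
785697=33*23809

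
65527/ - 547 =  - 120+113/547 = - 119.79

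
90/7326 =5/407 = 0.01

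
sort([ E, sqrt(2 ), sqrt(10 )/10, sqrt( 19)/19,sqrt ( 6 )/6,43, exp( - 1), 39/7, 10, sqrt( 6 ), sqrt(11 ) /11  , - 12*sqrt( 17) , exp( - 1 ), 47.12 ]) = [  -  12*sqrt(17 ),  sqrt( 19)/19,sqrt( 11)/11, sqrt (10)/10, exp( - 1 ),  exp(  -  1 ), sqrt( 6 ) /6, sqrt( 2), sqrt(6 ),E,  39/7, 10,43,  47.12]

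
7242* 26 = 188292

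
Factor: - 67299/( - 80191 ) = 3^1*22433^1*80191^(-1 )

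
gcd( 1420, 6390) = 710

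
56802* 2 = 113604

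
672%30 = 12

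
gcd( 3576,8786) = 2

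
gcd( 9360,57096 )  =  936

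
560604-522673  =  37931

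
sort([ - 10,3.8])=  [ - 10,3.8]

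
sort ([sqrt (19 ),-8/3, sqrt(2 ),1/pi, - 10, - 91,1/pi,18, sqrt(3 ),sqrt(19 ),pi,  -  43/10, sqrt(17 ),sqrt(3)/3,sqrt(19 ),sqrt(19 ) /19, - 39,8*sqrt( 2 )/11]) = [ - 91, - 39, - 10,-43/10,- 8/3,sqrt(19 )/19,1/pi,1/pi,  sqrt(3 )/3,8*sqrt( 2 ) /11,sqrt(2 ),sqrt (3),pi,sqrt(17),sqrt(19), sqrt ( 19),  sqrt(19),18]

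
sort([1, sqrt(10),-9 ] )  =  [ - 9,  1,  sqrt ( 10) ]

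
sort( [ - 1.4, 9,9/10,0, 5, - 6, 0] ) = [ - 6, - 1.4,0, 0, 9/10, 5,9 ] 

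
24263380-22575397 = 1687983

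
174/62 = 2 + 25/31 = 2.81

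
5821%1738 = 607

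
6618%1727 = 1437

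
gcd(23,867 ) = 1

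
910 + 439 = 1349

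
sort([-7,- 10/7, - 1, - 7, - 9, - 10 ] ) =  [ - 10, - 9, - 7,-7, - 10/7, - 1] 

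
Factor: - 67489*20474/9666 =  - 690884893/4833 = - 3^( - 3)*29^1*179^( - 1)*353^1 * 67489^1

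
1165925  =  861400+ 304525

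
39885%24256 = 15629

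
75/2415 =5/161= 0.03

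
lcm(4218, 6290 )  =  358530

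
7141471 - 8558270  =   - 1416799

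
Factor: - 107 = -107^1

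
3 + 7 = 10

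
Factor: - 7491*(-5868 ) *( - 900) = - 2^4*3^5*5^2*11^1 * 163^1*227^1  =  - 39561469200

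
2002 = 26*77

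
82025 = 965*85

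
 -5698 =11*( - 518)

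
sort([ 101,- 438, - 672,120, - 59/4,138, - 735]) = [ - 735,  -  672,-438 ,-59/4,101 , 120, 138]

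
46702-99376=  -52674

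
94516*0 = 0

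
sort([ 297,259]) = [259, 297 ]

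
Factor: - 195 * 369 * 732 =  - 52671060=-  2^2 * 3^4*5^1*13^1*41^1*61^1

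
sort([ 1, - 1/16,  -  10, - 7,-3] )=[ - 10, - 7,  -  3, -1/16,1]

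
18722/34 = 550+11/17 = 550.65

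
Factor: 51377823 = 3^2 *7^2*113^1*1031^1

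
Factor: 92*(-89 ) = -8188= - 2^2*23^1*89^1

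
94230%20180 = 13510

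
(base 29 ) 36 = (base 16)5D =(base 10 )93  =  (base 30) 33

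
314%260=54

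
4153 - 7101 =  - 2948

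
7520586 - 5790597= 1729989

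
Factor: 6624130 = 2^1 * 5^1*97^1*6829^1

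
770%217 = 119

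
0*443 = 0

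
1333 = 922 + 411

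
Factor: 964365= 3^1 * 5^1*239^1*269^1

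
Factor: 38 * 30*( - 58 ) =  - 66120 = -  2^3*3^1*5^1*19^1*29^1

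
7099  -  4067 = 3032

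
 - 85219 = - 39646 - 45573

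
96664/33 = 2929 + 7/33 = 2929.21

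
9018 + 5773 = 14791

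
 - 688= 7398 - 8086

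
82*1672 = 137104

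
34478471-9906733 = 24571738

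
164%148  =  16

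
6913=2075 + 4838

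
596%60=56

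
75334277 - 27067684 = 48266593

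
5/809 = 5/809 =0.01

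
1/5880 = 1/5880= 0.00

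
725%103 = 4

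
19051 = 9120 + 9931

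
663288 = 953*696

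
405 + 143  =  548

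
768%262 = 244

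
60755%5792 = 2835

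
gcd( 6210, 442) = 2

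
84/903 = 4/43 = 0.09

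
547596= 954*574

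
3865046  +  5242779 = 9107825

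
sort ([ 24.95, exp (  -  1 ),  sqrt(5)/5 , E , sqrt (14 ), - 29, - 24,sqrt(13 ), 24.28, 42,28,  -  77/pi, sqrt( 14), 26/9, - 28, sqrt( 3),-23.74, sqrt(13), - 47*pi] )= [-47*pi, - 29, - 28, - 77/pi,  -  24, -23.74, exp(-1 ),sqrt( 5 ) /5, sqrt( 3),E, 26/9, sqrt(13) , sqrt( 13 ), sqrt( 14 ),sqrt( 14), 24.28, 24.95,28, 42 ]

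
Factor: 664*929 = 2^3*83^1*929^1=616856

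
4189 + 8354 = 12543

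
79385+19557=98942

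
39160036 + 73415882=112575918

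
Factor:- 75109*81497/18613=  - 7^(-1 )*13^1*2659^ ( - 1 )*6269^1 * 75109^1 = - 6121158173/18613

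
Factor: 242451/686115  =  341/965 = 5^( - 1)*11^1*31^1*193^(-1)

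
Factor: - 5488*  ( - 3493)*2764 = 2^6*7^4*499^1*691^1 = 52984730176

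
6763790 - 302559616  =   - 295795826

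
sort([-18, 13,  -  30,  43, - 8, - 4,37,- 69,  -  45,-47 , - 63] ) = [  -  69 , - 63, - 47,-45, - 30,  -  18, - 8,  -  4,13,37, 43] 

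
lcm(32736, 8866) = 425568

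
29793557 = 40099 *743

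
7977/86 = 7977/86 = 92.76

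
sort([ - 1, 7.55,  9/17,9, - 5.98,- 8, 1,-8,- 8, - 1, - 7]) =[ -8, - 8,  -  8,-7,  -  5.98, - 1,-1, 9/17, 1,7.55,9 ] 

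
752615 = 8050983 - 7298368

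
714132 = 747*956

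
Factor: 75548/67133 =404/359 =2^2*101^1 * 359^( - 1)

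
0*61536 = 0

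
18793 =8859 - - 9934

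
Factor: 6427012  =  2^2 * 1606753^1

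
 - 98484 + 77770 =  - 20714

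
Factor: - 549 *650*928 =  - 331156800 = - 2^6 * 3^2*5^2*13^1*29^1*61^1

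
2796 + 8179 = 10975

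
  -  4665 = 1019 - 5684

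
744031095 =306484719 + 437546376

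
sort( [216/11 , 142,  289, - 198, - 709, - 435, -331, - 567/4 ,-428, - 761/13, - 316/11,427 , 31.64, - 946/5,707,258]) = [ - 709, - 435, -428, - 331, - 198, - 946/5, - 567/4,-761/13, - 316/11,216/11, 31.64, 142, 258, 289,427,  707]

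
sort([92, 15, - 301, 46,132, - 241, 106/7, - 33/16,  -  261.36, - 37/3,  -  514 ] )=[ - 514, - 301, - 261.36 , - 241, - 37/3,  -  33/16, 15, 106/7,46,92, 132 ]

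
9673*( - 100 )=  - 967300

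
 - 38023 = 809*(-47) 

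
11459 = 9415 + 2044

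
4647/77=4647/77 = 60.35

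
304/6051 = 304/6051 = 0.05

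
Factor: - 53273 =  - 11^1*29^1* 167^1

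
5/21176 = 5/21176 = 0.00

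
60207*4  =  240828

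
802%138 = 112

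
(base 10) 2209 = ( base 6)14121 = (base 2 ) 100010100001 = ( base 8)4241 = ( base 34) 1UX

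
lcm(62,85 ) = 5270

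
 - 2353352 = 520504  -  2873856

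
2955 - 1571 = 1384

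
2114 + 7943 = 10057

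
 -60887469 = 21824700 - 82712169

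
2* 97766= 195532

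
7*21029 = 147203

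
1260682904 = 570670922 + 690011982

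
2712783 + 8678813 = 11391596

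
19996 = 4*4999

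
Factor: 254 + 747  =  1001 = 7^1*11^1 *13^1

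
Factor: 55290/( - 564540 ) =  - 19/194  =  - 2^( - 1)*19^1 *97^( - 1)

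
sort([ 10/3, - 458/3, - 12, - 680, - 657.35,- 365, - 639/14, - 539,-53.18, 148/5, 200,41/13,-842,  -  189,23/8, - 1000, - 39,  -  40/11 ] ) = [ - 1000, - 842, - 680,-657.35, - 539,- 365, - 189, - 458/3,  -  53.18, - 639/14, - 39, - 12  ,- 40/11, 23/8,41/13,10/3,148/5,200 ] 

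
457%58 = 51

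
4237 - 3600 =637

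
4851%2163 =525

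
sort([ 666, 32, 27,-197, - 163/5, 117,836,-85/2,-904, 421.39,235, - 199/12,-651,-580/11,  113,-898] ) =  [ - 904, - 898, - 651, - 197, - 580/11,-85/2, - 163/5 ,  -  199/12, 27,32, 113, 117, 235,421.39,  666, 836]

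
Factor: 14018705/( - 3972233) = -5^1*2803741^1 * 3972233^( - 1)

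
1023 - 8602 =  - 7579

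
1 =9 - 8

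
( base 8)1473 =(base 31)ql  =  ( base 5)11302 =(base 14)431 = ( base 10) 827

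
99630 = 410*243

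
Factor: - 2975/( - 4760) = 2^( - 3)*5^1  =  5/8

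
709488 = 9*78832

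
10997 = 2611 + 8386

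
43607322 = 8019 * 5438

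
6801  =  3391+3410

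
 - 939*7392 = -6941088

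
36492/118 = 18246/59 = 309.25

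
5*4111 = 20555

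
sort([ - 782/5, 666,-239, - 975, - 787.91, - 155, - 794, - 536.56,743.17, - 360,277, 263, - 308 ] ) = [-975, - 794, - 787.91, - 536.56, -360, - 308,-239,-782/5, - 155,263,277,666, 743.17]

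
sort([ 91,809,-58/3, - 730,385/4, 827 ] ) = [-730,-58/3,91,385/4,809,827] 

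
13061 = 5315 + 7746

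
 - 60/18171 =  - 20/6057=-0.00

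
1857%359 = 62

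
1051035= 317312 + 733723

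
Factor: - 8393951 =  -  8393951^1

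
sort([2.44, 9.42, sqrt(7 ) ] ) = [2.44,sqrt(7), 9.42 ] 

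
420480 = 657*640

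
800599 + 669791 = 1470390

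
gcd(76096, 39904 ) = 928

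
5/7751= 5/7751 = 0.00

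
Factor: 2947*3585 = 10564995 = 3^1*5^1*7^1*239^1*421^1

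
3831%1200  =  231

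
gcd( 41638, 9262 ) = 2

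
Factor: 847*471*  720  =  287234640 = 2^4*3^3*5^1 * 7^1*11^2*157^1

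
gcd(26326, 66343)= 1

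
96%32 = 0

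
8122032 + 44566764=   52688796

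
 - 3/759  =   - 1/253 = - 0.00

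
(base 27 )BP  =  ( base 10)322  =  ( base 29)B3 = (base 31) ac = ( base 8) 502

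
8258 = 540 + 7718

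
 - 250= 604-854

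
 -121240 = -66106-55134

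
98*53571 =5249958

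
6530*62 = 404860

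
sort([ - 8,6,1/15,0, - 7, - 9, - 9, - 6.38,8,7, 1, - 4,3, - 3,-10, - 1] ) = [ - 10, - 9, - 9, - 8, - 7, - 6.38, - 4, - 3, - 1, 0, 1/15,  1, 3, 6,7, 8 ] 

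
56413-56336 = 77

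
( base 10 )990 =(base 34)T4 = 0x3DE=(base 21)253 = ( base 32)uu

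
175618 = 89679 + 85939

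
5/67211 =5/67211 = 0.00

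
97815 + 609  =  98424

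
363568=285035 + 78533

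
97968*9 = 881712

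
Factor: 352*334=2^6*11^1*167^1 = 117568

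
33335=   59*565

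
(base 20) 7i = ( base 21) 7B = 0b10011110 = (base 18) 8e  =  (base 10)158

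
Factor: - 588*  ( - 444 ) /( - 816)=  - 5439/17 = - 3^1*7^2 * 17^( - 1 )* 37^1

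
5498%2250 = 998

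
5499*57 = 313443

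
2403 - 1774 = 629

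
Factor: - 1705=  - 5^1 *11^1 * 31^1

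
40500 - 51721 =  - 11221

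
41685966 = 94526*441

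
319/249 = 1 + 70/249 = 1.28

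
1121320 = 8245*136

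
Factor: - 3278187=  - 3^2*11^1*33113^1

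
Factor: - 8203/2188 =-2^( - 2 )*13^1*547^( - 1) * 631^1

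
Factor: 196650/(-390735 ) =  - 2^1 * 5^1*23^1*457^(  -  1 )=-  230/457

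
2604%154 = 140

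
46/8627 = 46/8627 = 0.01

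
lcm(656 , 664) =54448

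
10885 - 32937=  - 22052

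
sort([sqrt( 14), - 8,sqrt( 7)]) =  [ - 8, sqrt( 7 ),sqrt( 14 ) ]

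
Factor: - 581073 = -3^1*29^1*6679^1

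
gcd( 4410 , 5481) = 63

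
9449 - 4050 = 5399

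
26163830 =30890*847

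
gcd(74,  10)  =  2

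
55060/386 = 142 + 124/193 = 142.64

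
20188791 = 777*25983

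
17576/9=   1952 + 8/9=1952.89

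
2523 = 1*2523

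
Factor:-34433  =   - 7^1*4919^1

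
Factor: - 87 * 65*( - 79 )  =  3^1*5^1*13^1  *29^1*79^1 = 446745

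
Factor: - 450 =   -  2^1*3^2*5^2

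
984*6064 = 5966976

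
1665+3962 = 5627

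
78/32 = 2 + 7/16  =  2.44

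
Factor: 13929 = 3^1*4643^1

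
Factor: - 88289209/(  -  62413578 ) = 2^(  -  1) * 3^(-5 ) * 31^1*167^( -1 )*307^1*769^(- 1)*9277^1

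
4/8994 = 2/4497 =0.00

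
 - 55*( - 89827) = 4940485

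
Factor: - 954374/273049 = - 2^1*7^(  -  1 ) * 19^(- 1 )*139^1 * 2053^ ( - 1) * 3433^1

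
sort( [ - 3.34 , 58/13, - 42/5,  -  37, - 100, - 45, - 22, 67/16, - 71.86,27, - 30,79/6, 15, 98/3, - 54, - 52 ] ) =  [  -  100, - 71.86,-54, - 52,-45,- 37 ,  -  30, - 22, - 42/5, - 3.34, 67/16,58/13 , 79/6, 15,27, 98/3]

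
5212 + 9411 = 14623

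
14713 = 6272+8441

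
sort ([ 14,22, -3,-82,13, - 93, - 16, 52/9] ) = [ - 93, - 82, -16, - 3,52/9,13,  14,22]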